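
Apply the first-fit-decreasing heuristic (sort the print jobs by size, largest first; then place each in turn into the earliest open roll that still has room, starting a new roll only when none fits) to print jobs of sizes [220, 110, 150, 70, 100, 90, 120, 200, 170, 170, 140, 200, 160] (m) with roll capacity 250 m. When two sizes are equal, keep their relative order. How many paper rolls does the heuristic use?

Sorted descending: 220, 200, 200, 170, 170, 160, 150, 140, 120, 110, 100, 90, 70.
  220 → roll 1 (new)  [load 220/250]
  200 → roll 2 (new)  [load 200/250]
  200 → roll 3 (new)  [load 200/250]
  170 → roll 4 (new)  [load 170/250]
  170 → roll 5 (new)  [load 170/250]
  160 → roll 6 (new)  [load 160/250]
  150 → roll 7 (new)  [load 150/250]
  140 → roll 8 (new)  [load 140/250]
  120 → roll 9 (new)  [load 120/250]
  110 → roll 8  [load 250/250]
  100 → roll 7  [load 250/250]
  90 → roll 6  [load 250/250]
  70 → roll 4  [load 240/250]
9 paper rolls opened.

9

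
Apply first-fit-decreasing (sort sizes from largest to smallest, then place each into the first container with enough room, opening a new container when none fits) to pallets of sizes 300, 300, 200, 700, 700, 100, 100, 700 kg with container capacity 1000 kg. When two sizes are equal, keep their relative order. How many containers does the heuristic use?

Sorted descending: 700, 700, 700, 300, 300, 200, 100, 100.
  700 → container 1 (new)  [load 700/1000]
  700 → container 2 (new)  [load 700/1000]
  700 → container 3 (new)  [load 700/1000]
  300 → container 1  [load 1000/1000]
  300 → container 2  [load 1000/1000]
  200 → container 3  [load 900/1000]
  100 → container 3  [load 1000/1000]
  100 → container 4 (new)  [load 100/1000]
4 containers opened.

4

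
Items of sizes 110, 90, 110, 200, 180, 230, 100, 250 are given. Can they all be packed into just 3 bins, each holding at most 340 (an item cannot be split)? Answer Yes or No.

Total = 1270; ⌈1270/340⌉ = 4.
At least 4 bins are required, but only 3 are allowed.

No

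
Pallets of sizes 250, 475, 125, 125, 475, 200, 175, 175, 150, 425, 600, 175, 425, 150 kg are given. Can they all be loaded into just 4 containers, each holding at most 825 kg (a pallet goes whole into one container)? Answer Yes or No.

Total = 3925 kg; ⌈3925/825⌉ = 5.
At least 5 containers are required, but only 4 are allowed.

No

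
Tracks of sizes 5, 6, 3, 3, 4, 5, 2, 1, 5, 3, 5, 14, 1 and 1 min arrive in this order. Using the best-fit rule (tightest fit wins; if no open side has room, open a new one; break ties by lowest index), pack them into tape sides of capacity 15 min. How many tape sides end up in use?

4

  5 → side 1 (new)  [load 5/15]
  6 → side 1  [load 11/15]
  3 → side 1  [load 14/15]
  3 → side 2 (new)  [load 3/15]
  4 → side 2  [load 7/15]
  5 → side 2  [load 12/15]
  2 → side 2  [load 14/15]
  1 → side 1  [load 15/15]
  5 → side 3 (new)  [load 5/15]
  3 → side 3  [load 8/15]
  5 → side 3  [load 13/15]
  14 → side 4 (new)  [load 14/15]
  1 → side 2  [load 15/15]
  1 → side 4  [load 15/15]
4 tape sides opened.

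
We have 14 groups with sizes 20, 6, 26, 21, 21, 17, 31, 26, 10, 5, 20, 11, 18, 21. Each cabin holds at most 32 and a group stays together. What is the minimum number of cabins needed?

Total = 31 + 26 + 26 + 21 + 21 + 21 + 20 + 20 + 18 + 17 + 11 + 10 + 6 + 5 = 253.
Lower bound: ⌈253/32⌉ = 8 cabins.
Also, 10 groups each exceed 16, and no two of those can share a cabin, so at least 10 cabins are needed.
A packing using 10 cabins:
  cabin 1: 31 = 31
  cabin 2: 26 + 6 = 32
  cabin 3: 26 + 5 = 31
  cabin 4: 21 + 11 = 32
  cabin 5: 21 + 10 = 31
  cabin 6: 21 = 21
  cabin 7: 20 = 20
  cabin 8: 20 = 20
  cabin 9: 18 = 18
  cabin 10: 17 = 17
This matches the lower bound, so 10 is optimal.

10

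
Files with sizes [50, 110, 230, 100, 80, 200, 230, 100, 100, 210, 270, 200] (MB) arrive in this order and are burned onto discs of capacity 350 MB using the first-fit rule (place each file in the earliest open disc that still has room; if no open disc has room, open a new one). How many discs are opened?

7

  50 → disc 1 (new)  [load 50/350]
  110 → disc 1  [load 160/350]
  230 → disc 2 (new)  [load 230/350]
  100 → disc 1  [load 260/350]
  80 → disc 1  [load 340/350]
  200 → disc 3 (new)  [load 200/350]
  230 → disc 4 (new)  [load 230/350]
  100 → disc 2  [load 330/350]
  100 → disc 3  [load 300/350]
  210 → disc 5 (new)  [load 210/350]
  270 → disc 6 (new)  [load 270/350]
  200 → disc 7 (new)  [load 200/350]
7 discs opened.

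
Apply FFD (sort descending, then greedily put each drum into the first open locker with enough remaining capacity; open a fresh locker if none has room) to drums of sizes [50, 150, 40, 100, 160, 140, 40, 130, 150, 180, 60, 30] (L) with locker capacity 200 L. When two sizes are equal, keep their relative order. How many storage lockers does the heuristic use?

Sorted descending: 180, 160, 150, 150, 140, 130, 100, 60, 50, 40, 40, 30.
  180 → locker 1 (new)  [load 180/200]
  160 → locker 2 (new)  [load 160/200]
  150 → locker 3 (new)  [load 150/200]
  150 → locker 4 (new)  [load 150/200]
  140 → locker 5 (new)  [load 140/200]
  130 → locker 6 (new)  [load 130/200]
  100 → locker 7 (new)  [load 100/200]
  60 → locker 5  [load 200/200]
  50 → locker 3  [load 200/200]
  40 → locker 2  [load 200/200]
  40 → locker 4  [load 190/200]
  30 → locker 6  [load 160/200]
7 storage lockers opened.

7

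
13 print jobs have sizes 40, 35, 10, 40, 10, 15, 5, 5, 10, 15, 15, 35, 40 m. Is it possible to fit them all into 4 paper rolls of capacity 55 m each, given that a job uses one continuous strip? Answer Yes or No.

Total = 275 m; ⌈275/55⌉ = 5.
At least 5 paper rolls are required, but only 4 are allowed.

No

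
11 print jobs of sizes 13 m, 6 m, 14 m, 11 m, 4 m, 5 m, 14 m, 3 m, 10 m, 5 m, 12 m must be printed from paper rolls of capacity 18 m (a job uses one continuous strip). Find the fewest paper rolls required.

6

Total = 14 + 14 + 13 + 12 + 11 + 10 + 6 + 5 + 5 + 4 + 3 = 97 m.
Lower bound: ⌈97/18⌉ = 6 paper rolls.
A packing using 6 paper rolls:
  roll 1: 14 + 4 = 18
  roll 2: 14 + 3 = 17
  roll 3: 13 + 5 = 18
  roll 4: 12 + 6 = 18
  roll 5: 11 + 5 = 16
  roll 6: 10 = 10
This matches the lower bound, so 6 is optimal.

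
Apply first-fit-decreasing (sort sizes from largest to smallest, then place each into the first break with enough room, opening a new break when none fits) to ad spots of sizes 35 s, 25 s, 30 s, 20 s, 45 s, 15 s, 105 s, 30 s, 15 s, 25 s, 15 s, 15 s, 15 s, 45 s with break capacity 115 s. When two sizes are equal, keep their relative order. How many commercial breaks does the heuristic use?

4

Sorted descending: 105, 45, 45, 35, 30, 30, 25, 25, 20, 15, 15, 15, 15, 15.
  105 → break 1 (new)  [load 105/115]
  45 → break 2 (new)  [load 45/115]
  45 → break 2  [load 90/115]
  35 → break 3 (new)  [load 35/115]
  30 → break 3  [load 65/115]
  30 → break 3  [load 95/115]
  25 → break 2  [load 115/115]
  25 → break 4 (new)  [load 25/115]
  20 → break 3  [load 115/115]
  15 → break 4  [load 40/115]
  15 → break 4  [load 55/115]
  15 → break 4  [load 70/115]
  15 → break 4  [load 85/115]
  15 → break 4  [load 100/115]
4 commercial breaks opened.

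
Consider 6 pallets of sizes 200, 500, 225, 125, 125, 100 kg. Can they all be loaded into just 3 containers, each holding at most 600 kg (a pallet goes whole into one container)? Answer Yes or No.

A valid assignment using 3 containers:
  container 1: 500 + 100 = 600
  container 2: 225 + 200 + 125 = 550
  container 3: 125 = 125
Every load is within 600 kg, so 3 containers suffice.

Yes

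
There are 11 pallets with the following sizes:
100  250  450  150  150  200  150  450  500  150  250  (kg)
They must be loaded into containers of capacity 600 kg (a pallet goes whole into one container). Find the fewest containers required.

5

Total = 500 + 450 + 450 + 250 + 250 + 200 + 150 + 150 + 150 + 150 + 100 = 2800 kg.
Lower bound: ⌈2800/600⌉ = 5 containers.
A packing using 5 containers:
  container 1: 500 + 100 = 600
  container 2: 450 + 150 = 600
  container 3: 450 + 150 = 600
  container 4: 250 + 250 = 500
  container 5: 200 + 150 + 150 = 500
This matches the lower bound, so 5 is optimal.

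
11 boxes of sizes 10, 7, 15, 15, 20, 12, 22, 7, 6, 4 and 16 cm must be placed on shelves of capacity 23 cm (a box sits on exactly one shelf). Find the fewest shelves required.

Total = 22 + 20 + 16 + 15 + 15 + 12 + 10 + 7 + 7 + 6 + 4 = 134 cm.
Lower bound: ⌈134/23⌉ = 6 shelves.
A packing using 7 shelves:
  shelf 1: 22 = 22
  shelf 2: 20 = 20
  shelf 3: 16 + 7 = 23
  shelf 4: 15 + 7 = 22
  shelf 5: 15 + 6 = 21
  shelf 6: 12 + 10 = 22
  shelf 7: 4 = 4
No arrangement into 6 shelves stays within capacity, so 7 is optimal.

7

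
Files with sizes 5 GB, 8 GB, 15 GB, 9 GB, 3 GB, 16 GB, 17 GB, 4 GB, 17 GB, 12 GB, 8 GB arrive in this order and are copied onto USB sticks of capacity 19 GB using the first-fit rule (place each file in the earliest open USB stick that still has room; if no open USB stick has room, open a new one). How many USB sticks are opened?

7

  5 → USB stick 1 (new)  [load 5/19]
  8 → USB stick 1  [load 13/19]
  15 → USB stick 2 (new)  [load 15/19]
  9 → USB stick 3 (new)  [load 9/19]
  3 → USB stick 1  [load 16/19]
  16 → USB stick 4 (new)  [load 16/19]
  17 → USB stick 5 (new)  [load 17/19]
  4 → USB stick 2  [load 19/19]
  17 → USB stick 6 (new)  [load 17/19]
  12 → USB stick 7 (new)  [load 12/19]
  8 → USB stick 3  [load 17/19]
7 USB sticks opened.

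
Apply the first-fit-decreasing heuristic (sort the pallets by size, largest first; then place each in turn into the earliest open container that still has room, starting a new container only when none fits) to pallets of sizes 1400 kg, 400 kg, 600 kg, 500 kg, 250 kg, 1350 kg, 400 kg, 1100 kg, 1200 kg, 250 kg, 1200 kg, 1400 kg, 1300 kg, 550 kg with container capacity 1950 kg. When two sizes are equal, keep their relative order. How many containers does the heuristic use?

Sorted descending: 1400, 1400, 1350, 1300, 1200, 1200, 1100, 600, 550, 500, 400, 400, 250, 250.
  1400 → container 1 (new)  [load 1400/1950]
  1400 → container 2 (new)  [load 1400/1950]
  1350 → container 3 (new)  [load 1350/1950]
  1300 → container 4 (new)  [load 1300/1950]
  1200 → container 5 (new)  [load 1200/1950]
  1200 → container 6 (new)  [load 1200/1950]
  1100 → container 7 (new)  [load 1100/1950]
  600 → container 3  [load 1950/1950]
  550 → container 1  [load 1950/1950]
  500 → container 2  [load 1900/1950]
  400 → container 4  [load 1700/1950]
  400 → container 5  [load 1600/1950]
  250 → container 4  [load 1950/1950]
  250 → container 5  [load 1850/1950]
7 containers opened.

7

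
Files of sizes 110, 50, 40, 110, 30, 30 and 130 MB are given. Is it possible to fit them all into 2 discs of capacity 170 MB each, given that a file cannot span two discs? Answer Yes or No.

Total = 500 MB; ⌈500/170⌉ = 3.
At least 3 discs are required, but only 2 are allowed.

No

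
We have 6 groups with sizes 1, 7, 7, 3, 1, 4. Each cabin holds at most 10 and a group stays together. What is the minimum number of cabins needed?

Total = 7 + 7 + 4 + 3 + 1 + 1 = 23.
Lower bound: ⌈23/10⌉ = 3 cabins.
A packing using 3 cabins:
  cabin 1: 7 + 3 = 10
  cabin 2: 7 + 1 + 1 = 9
  cabin 3: 4 = 4
This matches the lower bound, so 3 is optimal.

3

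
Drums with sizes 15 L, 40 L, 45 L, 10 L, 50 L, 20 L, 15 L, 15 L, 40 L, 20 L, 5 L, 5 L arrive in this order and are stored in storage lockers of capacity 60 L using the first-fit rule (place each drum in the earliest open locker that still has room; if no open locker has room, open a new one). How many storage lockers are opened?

5

  15 → locker 1 (new)  [load 15/60]
  40 → locker 1  [load 55/60]
  45 → locker 2 (new)  [load 45/60]
  10 → locker 2  [load 55/60]
  50 → locker 3 (new)  [load 50/60]
  20 → locker 4 (new)  [load 20/60]
  15 → locker 4  [load 35/60]
  15 → locker 4  [load 50/60]
  40 → locker 5 (new)  [load 40/60]
  20 → locker 5  [load 60/60]
  5 → locker 1  [load 60/60]
  5 → locker 2  [load 60/60]
5 storage lockers opened.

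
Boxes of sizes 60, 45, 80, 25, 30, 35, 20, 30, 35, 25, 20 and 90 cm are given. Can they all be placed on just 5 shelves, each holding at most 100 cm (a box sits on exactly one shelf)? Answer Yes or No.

No

Total = 495 cm; ⌈495/100⌉ = 5.
The bound of 5 does not rule out 5, but exhaustive search shows no assignment into 5 shelves of capacity 100 cm exists — the minimum is 6.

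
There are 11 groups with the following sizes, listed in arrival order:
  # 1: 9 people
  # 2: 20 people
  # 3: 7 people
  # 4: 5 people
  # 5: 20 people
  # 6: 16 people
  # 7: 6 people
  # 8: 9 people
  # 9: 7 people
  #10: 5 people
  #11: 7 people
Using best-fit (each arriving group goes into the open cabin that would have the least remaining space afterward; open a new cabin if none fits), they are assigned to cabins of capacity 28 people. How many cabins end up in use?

5

  9 → cabin 1 (new)  [load 9/28]
  20 → cabin 2 (new)  [load 20/28]
  7 → cabin 2  [load 27/28]
  5 → cabin 1  [load 14/28]
  20 → cabin 3 (new)  [load 20/28]
  16 → cabin 4 (new)  [load 16/28]
  6 → cabin 3  [load 26/28]
  9 → cabin 4  [load 25/28]
  7 → cabin 1  [load 21/28]
  5 → cabin 1  [load 26/28]
  7 → cabin 5 (new)  [load 7/28]
5 cabins opened.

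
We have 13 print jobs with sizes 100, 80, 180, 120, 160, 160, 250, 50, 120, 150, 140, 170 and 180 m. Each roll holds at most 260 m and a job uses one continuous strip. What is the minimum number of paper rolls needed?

9

Total = 250 + 180 + 180 + 170 + 160 + 160 + 150 + 140 + 120 + 120 + 100 + 80 + 50 = 1860 m.
Lower bound: ⌈1860/260⌉ = 8 paper rolls.
A packing using 9 paper rolls:
  roll 1: 250 = 250
  roll 2: 180 + 80 = 260
  roll 3: 180 + 50 = 230
  roll 4: 170 = 170
  roll 5: 160 + 100 = 260
  roll 6: 160 = 160
  roll 7: 150 = 150
  roll 8: 140 + 120 = 260
  roll 9: 120 = 120
No arrangement into 8 paper rolls stays within capacity, so 9 is optimal.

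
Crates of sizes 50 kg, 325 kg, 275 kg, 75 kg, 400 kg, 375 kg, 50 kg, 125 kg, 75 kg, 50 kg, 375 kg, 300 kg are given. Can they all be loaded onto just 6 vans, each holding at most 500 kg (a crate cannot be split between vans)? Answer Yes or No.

A valid assignment using 6 vans:
  van 1: 400 + 75 = 475
  van 2: 375 + 125 = 500
  van 3: 375 + 75 + 50 = 500
  van 4: 325 + 50 + 50 = 425
  van 5: 300 = 300
  van 6: 275 = 275
Every load is within 500 kg, so 6 vans suffice.

Yes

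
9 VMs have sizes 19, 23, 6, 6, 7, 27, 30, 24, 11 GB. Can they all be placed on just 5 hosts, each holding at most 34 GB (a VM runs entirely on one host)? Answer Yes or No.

A valid assignment using 5 hosts:
  host 1: 30 = 30
  host 2: 27 + 7 = 34
  host 3: 24 + 6 = 30
  host 4: 23 + 11 = 34
  host 5: 19 + 6 = 25
Every load is within 34 GB, so 5 hosts suffice.

Yes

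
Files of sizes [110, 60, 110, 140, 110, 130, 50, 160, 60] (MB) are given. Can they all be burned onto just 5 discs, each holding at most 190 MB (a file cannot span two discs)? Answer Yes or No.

Total = 930 MB; ⌈930/190⌉ = 5.
6 files each exceed half the capacity and cannot share a disc, forcing at least 6 discs.
At least 6 discs are required, but only 5 are allowed.

No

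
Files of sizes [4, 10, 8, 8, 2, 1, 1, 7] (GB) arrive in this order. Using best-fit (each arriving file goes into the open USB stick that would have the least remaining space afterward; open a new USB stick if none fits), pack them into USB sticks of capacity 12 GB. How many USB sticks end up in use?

  4 → USB stick 1 (new)  [load 4/12]
  10 → USB stick 2 (new)  [load 10/12]
  8 → USB stick 1  [load 12/12]
  8 → USB stick 3 (new)  [load 8/12]
  2 → USB stick 2  [load 12/12]
  1 → USB stick 3  [load 9/12]
  1 → USB stick 3  [load 10/12]
  7 → USB stick 4 (new)  [load 7/12]
4 USB sticks opened.

4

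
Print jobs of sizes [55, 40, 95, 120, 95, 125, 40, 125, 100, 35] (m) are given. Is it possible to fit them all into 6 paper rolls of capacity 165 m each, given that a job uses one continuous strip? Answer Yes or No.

Yes

A valid assignment using 6 paper rolls:
  roll 1: 125 + 40 = 165
  roll 2: 125 + 40 = 165
  roll 3: 120 + 35 = 155
  roll 4: 100 + 55 = 155
  roll 5: 95 = 95
  roll 6: 95 = 95
Every load is within 165 m, so 6 paper rolls suffice.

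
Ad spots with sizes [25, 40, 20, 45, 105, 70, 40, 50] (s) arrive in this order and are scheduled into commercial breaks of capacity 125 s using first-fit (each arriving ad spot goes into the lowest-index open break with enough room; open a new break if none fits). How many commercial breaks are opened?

  25 → break 1 (new)  [load 25/125]
  40 → break 1  [load 65/125]
  20 → break 1  [load 85/125]
  45 → break 2 (new)  [load 45/125]
  105 → break 3 (new)  [load 105/125]
  70 → break 2  [load 115/125]
  40 → break 1  [load 125/125]
  50 → break 4 (new)  [load 50/125]
4 commercial breaks opened.

4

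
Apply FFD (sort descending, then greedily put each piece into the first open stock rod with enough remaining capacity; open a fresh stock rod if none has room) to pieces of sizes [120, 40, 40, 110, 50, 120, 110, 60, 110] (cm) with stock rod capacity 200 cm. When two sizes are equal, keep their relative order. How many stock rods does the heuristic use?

5

Sorted descending: 120, 120, 110, 110, 110, 60, 50, 40, 40.
  120 → stock rod 1 (new)  [load 120/200]
  120 → stock rod 2 (new)  [load 120/200]
  110 → stock rod 3 (new)  [load 110/200]
  110 → stock rod 4 (new)  [load 110/200]
  110 → stock rod 5 (new)  [load 110/200]
  60 → stock rod 1  [load 180/200]
  50 → stock rod 2  [load 170/200]
  40 → stock rod 3  [load 150/200]
  40 → stock rod 3  [load 190/200]
5 stock rods opened.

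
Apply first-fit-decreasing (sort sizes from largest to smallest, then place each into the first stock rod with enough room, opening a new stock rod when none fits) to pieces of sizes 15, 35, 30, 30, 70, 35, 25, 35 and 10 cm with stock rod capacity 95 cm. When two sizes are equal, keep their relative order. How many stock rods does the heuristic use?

Sorted descending: 70, 35, 35, 35, 30, 30, 25, 15, 10.
  70 → stock rod 1 (new)  [load 70/95]
  35 → stock rod 2 (new)  [load 35/95]
  35 → stock rod 2  [load 70/95]
  35 → stock rod 3 (new)  [load 35/95]
  30 → stock rod 3  [load 65/95]
  30 → stock rod 3  [load 95/95]
  25 → stock rod 1  [load 95/95]
  15 → stock rod 2  [load 85/95]
  10 → stock rod 2  [load 95/95]
3 stock rods opened.

3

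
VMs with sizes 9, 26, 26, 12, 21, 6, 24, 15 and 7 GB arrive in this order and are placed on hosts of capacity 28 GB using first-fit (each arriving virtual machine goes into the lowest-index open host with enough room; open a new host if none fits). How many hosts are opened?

  9 → host 1 (new)  [load 9/28]
  26 → host 2 (new)  [load 26/28]
  26 → host 3 (new)  [load 26/28]
  12 → host 1  [load 21/28]
  21 → host 4 (new)  [load 21/28]
  6 → host 1  [load 27/28]
  24 → host 5 (new)  [load 24/28]
  15 → host 6 (new)  [load 15/28]
  7 → host 4  [load 28/28]
6 hosts opened.

6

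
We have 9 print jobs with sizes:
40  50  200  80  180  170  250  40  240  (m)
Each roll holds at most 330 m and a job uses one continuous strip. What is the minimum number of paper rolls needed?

5

Total = 250 + 240 + 200 + 180 + 170 + 80 + 50 + 40 + 40 = 1250 m.
Lower bound: ⌈1250/330⌉ = 4 paper rolls.
Also, 5 print jobs each exceed 165 m, and no two of those can share a roll, so at least 5 paper rolls are needed.
A packing using 5 paper rolls:
  roll 1: 250 + 80 = 330
  roll 2: 240 + 50 + 40 = 330
  roll 3: 200 + 40 = 240
  roll 4: 180 = 180
  roll 5: 170 = 170
This matches the lower bound, so 5 is optimal.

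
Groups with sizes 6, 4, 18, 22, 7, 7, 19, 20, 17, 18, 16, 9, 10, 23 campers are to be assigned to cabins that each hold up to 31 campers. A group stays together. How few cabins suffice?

Total = 23 + 22 + 20 + 19 + 18 + 18 + 17 + 16 + 10 + 9 + 7 + 7 + 6 + 4 = 196 campers.
Lower bound: ⌈196/31⌉ = 7 cabins.
Also, 8 groups each exceed 31/2 campers, and no two of those can share a cabin, so at least 8 cabins are needed.
A packing using 8 cabins:
  cabin 1: 23 + 7 = 30
  cabin 2: 22 + 9 = 31
  cabin 3: 20 + 10 = 30
  cabin 4: 19 + 7 + 4 = 30
  cabin 5: 18 + 6 = 24
  cabin 6: 18 = 18
  cabin 7: 17 = 17
  cabin 8: 16 = 16
This matches the lower bound, so 8 is optimal.

8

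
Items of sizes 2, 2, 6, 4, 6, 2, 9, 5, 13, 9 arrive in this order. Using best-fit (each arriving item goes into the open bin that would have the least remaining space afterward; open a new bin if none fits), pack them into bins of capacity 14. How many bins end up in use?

  2 → bin 1 (new)  [load 2/14]
  2 → bin 1  [load 4/14]
  6 → bin 1  [load 10/14]
  4 → bin 1  [load 14/14]
  6 → bin 2 (new)  [load 6/14]
  2 → bin 2  [load 8/14]
  9 → bin 3 (new)  [load 9/14]
  5 → bin 3  [load 14/14]
  13 → bin 4 (new)  [load 13/14]
  9 → bin 5 (new)  [load 9/14]
5 bins opened.

5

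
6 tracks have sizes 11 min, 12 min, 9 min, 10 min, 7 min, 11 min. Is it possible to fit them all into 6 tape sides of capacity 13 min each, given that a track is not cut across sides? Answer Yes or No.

A valid assignment using 6 tape sides:
  side 1: 12 = 12
  side 2: 11 = 11
  side 3: 11 = 11
  side 4: 10 = 10
  side 5: 9 = 9
  side 6: 7 = 7
Every load is within 13 min, so 6 tape sides suffice.

Yes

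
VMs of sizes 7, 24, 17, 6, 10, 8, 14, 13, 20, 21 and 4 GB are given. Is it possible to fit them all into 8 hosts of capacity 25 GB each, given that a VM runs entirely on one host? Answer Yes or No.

Yes

A valid assignment using 7 hosts:
  host 1: 24 = 24
  host 2: 21 + 4 = 25
  host 3: 20 = 20
  host 4: 17 + 8 = 25
  host 5: 14 + 10 = 24
  host 6: 13 + 7 = 20
  host 7: 6 = 6
That uses only 7 ≤ 8, so 8 hosts are enough.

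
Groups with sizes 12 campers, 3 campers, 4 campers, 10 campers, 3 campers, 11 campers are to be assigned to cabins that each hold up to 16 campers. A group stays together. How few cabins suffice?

3

Total = 12 + 11 + 10 + 4 + 3 + 3 = 43 campers.
Lower bound: ⌈43/16⌉ = 3 cabins.
A packing using 3 cabins:
  cabin 1: 12 + 4 = 16
  cabin 2: 11 + 3 = 14
  cabin 3: 10 + 3 = 13
This matches the lower bound, so 3 is optimal.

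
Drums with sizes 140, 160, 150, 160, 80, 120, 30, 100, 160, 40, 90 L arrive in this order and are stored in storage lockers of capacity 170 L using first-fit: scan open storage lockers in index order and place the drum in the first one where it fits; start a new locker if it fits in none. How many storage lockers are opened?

9

  140 → locker 1 (new)  [load 140/170]
  160 → locker 2 (new)  [load 160/170]
  150 → locker 3 (new)  [load 150/170]
  160 → locker 4 (new)  [load 160/170]
  80 → locker 5 (new)  [load 80/170]
  120 → locker 6 (new)  [load 120/170]
  30 → locker 1  [load 170/170]
  100 → locker 7 (new)  [load 100/170]
  160 → locker 8 (new)  [load 160/170]
  40 → locker 5  [load 120/170]
  90 → locker 9 (new)  [load 90/170]
9 storage lockers opened.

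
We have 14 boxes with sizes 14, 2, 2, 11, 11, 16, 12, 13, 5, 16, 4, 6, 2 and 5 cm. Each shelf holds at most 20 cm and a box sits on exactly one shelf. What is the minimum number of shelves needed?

7

Total = 16 + 16 + 14 + 13 + 12 + 11 + 11 + 6 + 5 + 5 + 4 + 2 + 2 + 2 = 119 cm.
Lower bound: ⌈119/20⌉ = 6 shelves.
Also, 7 boxes each exceed 10 cm, and no two of those can share a shelf, so at least 7 shelves are needed.
A packing using 7 shelves:
  shelf 1: 16 + 4 = 20
  shelf 2: 16 + 2 + 2 = 20
  shelf 3: 14 + 6 = 20
  shelf 4: 13 + 5 + 2 = 20
  shelf 5: 12 + 5 = 17
  shelf 6: 11 = 11
  shelf 7: 11 = 11
This matches the lower bound, so 7 is optimal.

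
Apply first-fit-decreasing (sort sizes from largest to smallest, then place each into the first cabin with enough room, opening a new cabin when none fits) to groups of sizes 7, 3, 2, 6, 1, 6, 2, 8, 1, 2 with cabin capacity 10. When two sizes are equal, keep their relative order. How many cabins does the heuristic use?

Sorted descending: 8, 7, 6, 6, 3, 2, 2, 2, 1, 1.
  8 → cabin 1 (new)  [load 8/10]
  7 → cabin 2 (new)  [load 7/10]
  6 → cabin 3 (new)  [load 6/10]
  6 → cabin 4 (new)  [load 6/10]
  3 → cabin 2  [load 10/10]
  2 → cabin 1  [load 10/10]
  2 → cabin 3  [load 8/10]
  2 → cabin 3  [load 10/10]
  1 → cabin 4  [load 7/10]
  1 → cabin 4  [load 8/10]
4 cabins opened.

4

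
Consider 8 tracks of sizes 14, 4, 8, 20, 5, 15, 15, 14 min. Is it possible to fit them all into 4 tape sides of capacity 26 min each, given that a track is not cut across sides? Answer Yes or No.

Total = 95 min; ⌈95/26⌉ = 4.
5 tracks each exceed half the capacity and cannot share a side, forcing at least 5 tape sides.
At least 5 tape sides are required, but only 4 are allowed.

No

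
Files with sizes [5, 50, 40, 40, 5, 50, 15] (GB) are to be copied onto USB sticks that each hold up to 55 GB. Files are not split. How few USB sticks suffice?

4

Total = 50 + 50 + 40 + 40 + 15 + 5 + 5 = 205 GB.
Lower bound: ⌈205/55⌉ = 4 USB sticks.
A packing using 4 USB sticks:
  USB stick 1: 50 + 5 = 55
  USB stick 2: 50 + 5 = 55
  USB stick 3: 40 + 15 = 55
  USB stick 4: 40 = 40
This matches the lower bound, so 4 is optimal.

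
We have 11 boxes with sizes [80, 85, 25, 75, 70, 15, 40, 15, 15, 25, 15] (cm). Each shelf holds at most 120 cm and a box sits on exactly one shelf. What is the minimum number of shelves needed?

Total = 85 + 80 + 75 + 70 + 40 + 25 + 25 + 15 + 15 + 15 + 15 = 460 cm.
Lower bound: ⌈460/120⌉ = 4 shelves.
A packing using 4 shelves:
  shelf 1: 85 + 25 = 110
  shelf 2: 80 + 40 = 120
  shelf 3: 75 + 25 + 15 = 115
  shelf 4: 70 + 15 + 15 + 15 = 115
This matches the lower bound, so 4 is optimal.

4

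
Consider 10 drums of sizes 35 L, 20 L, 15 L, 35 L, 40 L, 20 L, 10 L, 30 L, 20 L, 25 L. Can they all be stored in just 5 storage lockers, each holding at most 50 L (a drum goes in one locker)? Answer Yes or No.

No

Total = 250 L; ⌈250/50⌉ = 5.
The bound of 5 does not rule out 5, but exhaustive search shows no assignment into 5 storage lockers of capacity 50 L exists — the minimum is 6.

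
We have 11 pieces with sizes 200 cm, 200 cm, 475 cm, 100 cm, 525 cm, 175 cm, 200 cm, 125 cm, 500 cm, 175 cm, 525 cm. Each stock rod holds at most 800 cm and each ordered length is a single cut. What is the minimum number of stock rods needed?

5

Total = 525 + 525 + 500 + 475 + 200 + 200 + 200 + 175 + 175 + 125 + 100 = 3200 cm.
Lower bound: ⌈3200/800⌉ = 4 stock rods.
A packing using 5 stock rods:
  stock rod 1: 525 + 200 = 725
  stock rod 2: 525 + 200 = 725
  stock rod 3: 500 + 200 + 100 = 800
  stock rod 4: 475 + 175 + 125 = 775
  stock rod 5: 175 = 175
No arrangement into 4 stock rods stays within capacity, so 5 is optimal.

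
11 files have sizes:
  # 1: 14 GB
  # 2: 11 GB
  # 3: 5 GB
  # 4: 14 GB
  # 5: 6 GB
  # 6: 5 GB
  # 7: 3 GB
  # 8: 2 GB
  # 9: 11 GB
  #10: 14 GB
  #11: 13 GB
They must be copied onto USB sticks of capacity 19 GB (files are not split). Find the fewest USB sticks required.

Total = 14 + 14 + 14 + 13 + 11 + 11 + 6 + 5 + 5 + 3 + 2 = 98 GB.
Lower bound: ⌈98/19⌉ = 6 USB sticks.
A packing using 6 USB sticks:
  USB stick 1: 14 + 5 = 19
  USB stick 2: 14 + 5 = 19
  USB stick 3: 14 + 3 + 2 = 19
  USB stick 4: 13 + 6 = 19
  USB stick 5: 11 = 11
  USB stick 6: 11 = 11
This matches the lower bound, so 6 is optimal.

6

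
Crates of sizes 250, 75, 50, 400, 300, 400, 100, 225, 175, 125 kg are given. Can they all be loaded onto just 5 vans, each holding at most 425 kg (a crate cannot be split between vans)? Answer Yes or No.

Total = 2100 kg; ⌈2100/425⌉ = 5.
The bound of 5 does not rule out 5, but exhaustive search shows no assignment into 5 vans of capacity 425 kg exists — the minimum is 6.

No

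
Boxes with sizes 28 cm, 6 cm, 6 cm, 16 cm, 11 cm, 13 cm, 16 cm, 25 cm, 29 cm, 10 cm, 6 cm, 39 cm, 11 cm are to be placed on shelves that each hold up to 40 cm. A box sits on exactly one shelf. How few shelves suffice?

Total = 39 + 29 + 28 + 25 + 16 + 16 + 13 + 11 + 11 + 10 + 6 + 6 + 6 = 216 cm.
Lower bound: ⌈216/40⌉ = 6 shelves.
A packing using 6 shelves:
  shelf 1: 39 = 39
  shelf 2: 29 + 11 = 40
  shelf 3: 28 + 11 = 39
  shelf 4: 25 + 13 = 38
  shelf 5: 16 + 16 + 6 = 38
  shelf 6: 10 + 6 + 6 = 22
This matches the lower bound, so 6 is optimal.

6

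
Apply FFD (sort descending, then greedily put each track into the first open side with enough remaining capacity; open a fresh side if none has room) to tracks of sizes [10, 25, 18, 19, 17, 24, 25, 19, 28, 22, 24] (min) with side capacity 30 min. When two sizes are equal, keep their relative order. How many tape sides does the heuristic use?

Sorted descending: 28, 25, 25, 24, 24, 22, 19, 19, 18, 17, 10.
  28 → side 1 (new)  [load 28/30]
  25 → side 2 (new)  [load 25/30]
  25 → side 3 (new)  [load 25/30]
  24 → side 4 (new)  [load 24/30]
  24 → side 5 (new)  [load 24/30]
  22 → side 6 (new)  [load 22/30]
  19 → side 7 (new)  [load 19/30]
  19 → side 8 (new)  [load 19/30]
  18 → side 9 (new)  [load 18/30]
  17 → side 10 (new)  [load 17/30]
  10 → side 7  [load 29/30]
10 tape sides opened.

10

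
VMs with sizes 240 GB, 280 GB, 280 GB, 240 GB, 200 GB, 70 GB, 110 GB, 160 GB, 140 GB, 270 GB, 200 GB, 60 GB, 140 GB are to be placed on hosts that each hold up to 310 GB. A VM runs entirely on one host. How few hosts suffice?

Total = 280 + 280 + 270 + 240 + 240 + 200 + 200 + 160 + 140 + 140 + 110 + 70 + 60 = 2390 GB.
Lower bound: ⌈2390/310⌉ = 8 hosts.
A packing using 9 hosts:
  host 1: 280 = 280
  host 2: 280 = 280
  host 3: 270 = 270
  host 4: 240 + 70 = 310
  host 5: 240 + 60 = 300
  host 6: 200 + 110 = 310
  host 7: 200 = 200
  host 8: 160 + 140 = 300
  host 9: 140 = 140
No arrangement into 8 hosts stays within capacity, so 9 is optimal.

9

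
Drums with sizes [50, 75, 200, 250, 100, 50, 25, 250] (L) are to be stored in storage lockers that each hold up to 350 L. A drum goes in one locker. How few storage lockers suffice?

3

Total = 250 + 250 + 200 + 100 + 75 + 50 + 50 + 25 = 1000 L.
Lower bound: ⌈1000/350⌉ = 3 storage lockers.
A packing using 3 storage lockers:
  locker 1: 250 + 100 = 350
  locker 2: 250 + 75 + 25 = 350
  locker 3: 200 + 50 + 50 = 300
This matches the lower bound, so 3 is optimal.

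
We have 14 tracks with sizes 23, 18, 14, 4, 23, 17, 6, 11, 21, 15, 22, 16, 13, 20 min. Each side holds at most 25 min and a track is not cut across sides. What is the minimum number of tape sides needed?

11

Total = 23 + 23 + 22 + 21 + 20 + 18 + 17 + 16 + 15 + 14 + 13 + 11 + 6 + 4 = 223 min.
Lower bound: ⌈223/25⌉ = 9 tape sides.
Also, 11 tracks each exceed 25/2 min, and no two of those can share a side, so at least 11 tape sides are needed.
A packing using 11 tape sides:
  side 1: 23 = 23
  side 2: 23 = 23
  side 3: 22 = 22
  side 4: 21 + 4 = 25
  side 5: 20 = 20
  side 6: 18 + 6 = 24
  side 7: 17 = 17
  side 8: 16 = 16
  side 9: 15 = 15
  side 10: 14 + 11 = 25
  side 11: 13 = 13
This matches the lower bound, so 11 is optimal.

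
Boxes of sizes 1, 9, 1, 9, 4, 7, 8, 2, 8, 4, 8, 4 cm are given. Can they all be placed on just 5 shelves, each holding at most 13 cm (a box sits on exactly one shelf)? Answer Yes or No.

Total = 65 cm; ⌈65/13⌉ = 5.
6 boxes each exceed half the capacity and cannot share a shelf, forcing at least 6 shelves.
At least 6 shelves are required, but only 5 are allowed.

No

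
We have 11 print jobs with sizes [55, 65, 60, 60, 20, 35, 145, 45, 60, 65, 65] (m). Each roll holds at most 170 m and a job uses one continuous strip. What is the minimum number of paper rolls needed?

Total = 145 + 65 + 65 + 65 + 60 + 60 + 60 + 55 + 45 + 35 + 20 = 675 m.
Lower bound: ⌈675/170⌉ = 4 paper rolls.
A packing using 5 paper rolls:
  roll 1: 145 + 20 = 165
  roll 2: 65 + 65 + 35 = 165
  roll 3: 65 + 60 + 45 = 170
  roll 4: 60 + 60 = 120
  roll 5: 55 = 55
No arrangement into 4 paper rolls stays within capacity, so 5 is optimal.

5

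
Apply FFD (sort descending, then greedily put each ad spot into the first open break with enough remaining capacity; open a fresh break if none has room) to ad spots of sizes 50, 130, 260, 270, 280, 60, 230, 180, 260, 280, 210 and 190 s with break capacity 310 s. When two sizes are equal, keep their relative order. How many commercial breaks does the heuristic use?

Sorted descending: 280, 280, 270, 260, 260, 230, 210, 190, 180, 130, 60, 50.
  280 → break 1 (new)  [load 280/310]
  280 → break 2 (new)  [load 280/310]
  270 → break 3 (new)  [load 270/310]
  260 → break 4 (new)  [load 260/310]
  260 → break 5 (new)  [load 260/310]
  230 → break 6 (new)  [load 230/310]
  210 → break 7 (new)  [load 210/310]
  190 → break 8 (new)  [load 190/310]
  180 → break 9 (new)  [load 180/310]
  130 → break 9  [load 310/310]
  60 → break 6  [load 290/310]
  50 → break 4  [load 310/310]
9 commercial breaks opened.

9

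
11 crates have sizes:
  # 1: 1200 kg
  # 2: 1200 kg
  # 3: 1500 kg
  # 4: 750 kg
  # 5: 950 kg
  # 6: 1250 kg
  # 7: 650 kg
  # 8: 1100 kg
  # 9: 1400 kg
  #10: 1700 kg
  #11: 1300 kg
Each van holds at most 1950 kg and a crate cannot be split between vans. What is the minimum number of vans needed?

9

Total = 1700 + 1500 + 1400 + 1300 + 1250 + 1200 + 1200 + 1100 + 950 + 750 + 650 = 13000 kg.
Lower bound: ⌈13000/1950⌉ = 7 vans.
Also, 8 crates each exceed 975 kg, and no two of those can share a van, so at least 8 vans are needed.
A packing using 9 vans:
  van 1: 1700 = 1700
  van 2: 1500 = 1500
  van 3: 1400 = 1400
  van 4: 1300 + 650 = 1950
  van 5: 1250 = 1250
  van 6: 1200 + 750 = 1950
  van 7: 1200 = 1200
  van 8: 1100 = 1100
  van 9: 950 = 950
No arrangement into 8 vans stays within capacity, so 9 is optimal.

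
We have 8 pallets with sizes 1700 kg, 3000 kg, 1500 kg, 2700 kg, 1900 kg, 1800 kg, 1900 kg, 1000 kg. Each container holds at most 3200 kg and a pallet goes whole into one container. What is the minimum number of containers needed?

Total = 3000 + 2700 + 1900 + 1900 + 1800 + 1700 + 1500 + 1000 = 15500 kg.
Lower bound: ⌈15500/3200⌉ = 5 containers.
Also, 6 pallets each exceed 1600 kg, and no two of those can share a container, so at least 6 containers are needed.
A packing using 6 containers:
  container 1: 3000 = 3000
  container 2: 2700 = 2700
  container 3: 1900 + 1000 = 2900
  container 4: 1900 = 1900
  container 5: 1800 = 1800
  container 6: 1700 + 1500 = 3200
This matches the lower bound, so 6 is optimal.

6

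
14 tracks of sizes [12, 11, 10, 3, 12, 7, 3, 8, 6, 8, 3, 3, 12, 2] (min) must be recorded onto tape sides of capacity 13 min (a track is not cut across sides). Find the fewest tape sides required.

Total = 12 + 12 + 12 + 11 + 10 + 8 + 8 + 7 + 6 + 3 + 3 + 3 + 3 + 2 = 100 min.
Lower bound: ⌈100/13⌉ = 8 tape sides.
A packing using 9 tape sides:
  side 1: 12 = 12
  side 2: 12 = 12
  side 3: 12 = 12
  side 4: 11 + 2 = 13
  side 5: 10 + 3 = 13
  side 6: 8 + 3 = 11
  side 7: 8 + 3 = 11
  side 8: 7 + 6 = 13
  side 9: 3 = 3
No arrangement into 8 tape sides stays within capacity, so 9 is optimal.

9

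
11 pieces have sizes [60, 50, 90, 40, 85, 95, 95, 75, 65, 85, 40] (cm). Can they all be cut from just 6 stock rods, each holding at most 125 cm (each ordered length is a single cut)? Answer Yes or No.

No

Total = 780 cm; ⌈780/125⌉ = 7.
At least 7 stock rods are required, but only 6 are allowed.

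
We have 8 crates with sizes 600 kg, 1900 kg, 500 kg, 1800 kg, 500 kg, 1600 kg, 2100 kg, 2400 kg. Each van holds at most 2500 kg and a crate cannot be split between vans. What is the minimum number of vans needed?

Total = 2400 + 2100 + 1900 + 1800 + 1600 + 600 + 500 + 500 = 11400 kg.
Lower bound: ⌈11400/2500⌉ = 5 vans.
A packing using 5 vans:
  van 1: 2400 = 2400
  van 2: 2100 = 2100
  van 3: 1900 + 600 = 2500
  van 4: 1800 + 500 = 2300
  van 5: 1600 + 500 = 2100
This matches the lower bound, so 5 is optimal.

5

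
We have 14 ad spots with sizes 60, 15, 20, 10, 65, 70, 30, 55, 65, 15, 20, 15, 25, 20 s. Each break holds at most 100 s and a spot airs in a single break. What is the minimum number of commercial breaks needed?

Total = 70 + 65 + 65 + 60 + 55 + 30 + 25 + 20 + 20 + 20 + 15 + 15 + 15 + 10 = 485 s.
Lower bound: ⌈485/100⌉ = 5 commercial breaks.
A packing using 5 commercial breaks:
  break 1: 70 + 30 = 100
  break 2: 65 + 25 + 10 = 100
  break 3: 65 + 20 + 15 = 100
  break 4: 60 + 20 + 20 = 100
  break 5: 55 + 15 + 15 = 85
This matches the lower bound, so 5 is optimal.

5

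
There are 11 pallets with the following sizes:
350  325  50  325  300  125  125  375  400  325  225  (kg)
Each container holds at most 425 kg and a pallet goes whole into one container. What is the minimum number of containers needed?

Total = 400 + 375 + 350 + 325 + 325 + 325 + 300 + 225 + 125 + 125 + 50 = 2925 kg.
Lower bound: ⌈2925/425⌉ = 7 containers.
Also, 8 pallets each exceed 425/2 kg, and no two of those can share a container, so at least 8 containers are needed.
A packing using 8 containers:
  container 1: 400 = 400
  container 2: 375 + 50 = 425
  container 3: 350 = 350
  container 4: 325 = 325
  container 5: 325 = 325
  container 6: 325 = 325
  container 7: 300 + 125 = 425
  container 8: 225 + 125 = 350
This matches the lower bound, so 8 is optimal.

8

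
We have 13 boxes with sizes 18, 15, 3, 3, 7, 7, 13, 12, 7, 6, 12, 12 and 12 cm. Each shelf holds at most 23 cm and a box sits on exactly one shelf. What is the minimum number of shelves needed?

7

Total = 18 + 15 + 13 + 12 + 12 + 12 + 12 + 7 + 7 + 7 + 6 + 3 + 3 = 127 cm.
Lower bound: ⌈127/23⌉ = 6 shelves.
Also, 7 boxes each exceed 23/2 cm, and no two of those can share a shelf, so at least 7 shelves are needed.
A packing using 7 shelves:
  shelf 1: 18 + 3 = 21
  shelf 2: 15 + 7 = 22
  shelf 3: 13 + 7 + 3 = 23
  shelf 4: 12 + 7 = 19
  shelf 5: 12 + 6 = 18
  shelf 6: 12 = 12
  shelf 7: 12 = 12
This matches the lower bound, so 7 is optimal.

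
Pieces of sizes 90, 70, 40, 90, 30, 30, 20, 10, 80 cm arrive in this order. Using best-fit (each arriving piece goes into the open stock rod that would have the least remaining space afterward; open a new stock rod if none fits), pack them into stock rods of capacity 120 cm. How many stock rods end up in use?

  90 → stock rod 1 (new)  [load 90/120]
  70 → stock rod 2 (new)  [load 70/120]
  40 → stock rod 2  [load 110/120]
  90 → stock rod 3 (new)  [load 90/120]
  30 → stock rod 1  [load 120/120]
  30 → stock rod 3  [load 120/120]
  20 → stock rod 4 (new)  [load 20/120]
  10 → stock rod 2  [load 120/120]
  80 → stock rod 4  [load 100/120]
4 stock rods opened.

4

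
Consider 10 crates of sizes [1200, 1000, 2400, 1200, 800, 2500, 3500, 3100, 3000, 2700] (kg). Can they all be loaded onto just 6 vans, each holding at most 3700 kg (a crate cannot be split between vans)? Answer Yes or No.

Total = 21400 kg; ⌈21400/3700⌉ = 6.
The bound of 6 does not rule out 6, but exhaustive search shows no assignment into 6 vans of capacity 3700 kg exists — the minimum is 7.

No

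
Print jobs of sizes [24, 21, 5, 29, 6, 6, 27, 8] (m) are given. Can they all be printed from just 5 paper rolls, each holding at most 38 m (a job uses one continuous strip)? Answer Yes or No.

Yes

A valid assignment using 4 paper rolls:
  roll 1: 29 + 8 = 37
  roll 2: 27 + 6 + 5 = 38
  roll 3: 24 + 6 = 30
  roll 4: 21 = 21
That uses only 4 ≤ 5, so 5 paper rolls are enough.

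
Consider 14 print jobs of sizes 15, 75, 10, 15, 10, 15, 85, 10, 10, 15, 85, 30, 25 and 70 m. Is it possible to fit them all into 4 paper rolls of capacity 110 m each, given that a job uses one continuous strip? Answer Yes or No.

No

Total = 470 m; ⌈470/110⌉ = 5.
At least 5 paper rolls are required, but only 4 are allowed.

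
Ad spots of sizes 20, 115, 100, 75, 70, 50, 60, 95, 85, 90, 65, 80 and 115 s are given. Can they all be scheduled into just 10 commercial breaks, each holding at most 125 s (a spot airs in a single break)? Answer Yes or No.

A valid assignment using 10 commercial breaks:
  break 1: 115 = 115
  break 2: 115 = 115
  break 3: 100 + 20 = 120
  break 4: 95 = 95
  break 5: 90 = 90
  break 6: 85 = 85
  break 7: 80 = 80
  break 8: 75 + 50 = 125
  break 9: 70 = 70
  break 10: 65 + 60 = 125
Every load is within 125 s, so 10 commercial breaks suffice.

Yes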